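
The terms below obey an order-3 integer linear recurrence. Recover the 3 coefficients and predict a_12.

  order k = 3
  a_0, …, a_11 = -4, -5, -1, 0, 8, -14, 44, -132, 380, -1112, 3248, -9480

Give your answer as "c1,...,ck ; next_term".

-2,2,-2 ; 27680

  a_3 = -2·-1 + 2·-5 + -2·-4 = 0
  a_4 = -2·0 + 2·-1 + -2·-5 = 8
  a_5 = -2·8 + 2·0 + -2·-1 = -14
  a_6 = -2·-14 + 2·8 + -2·0 = 44
  a_7 = -2·44 + 2·-14 + -2·8 = -132
  a_8 = -2·-132 + 2·44 + -2·-14 = 380
  a_9 = -2·380 + 2·-132 + -2·44 = -1112
  a_10 = -2·-1112 + 2·380 + -2·-132 = 3248
  a_11 = -2·3248 + 2·-1112 + -2·380 = -9480
  a_12 = -2·-9480 + 2·3248 + -2·-1112 = 27680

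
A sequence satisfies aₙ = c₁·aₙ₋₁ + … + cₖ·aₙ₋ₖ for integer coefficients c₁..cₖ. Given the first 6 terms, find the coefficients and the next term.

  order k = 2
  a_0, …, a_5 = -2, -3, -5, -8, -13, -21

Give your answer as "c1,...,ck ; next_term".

1,1 ; -34

  a_2 = 1·-3 + 1·-2 = -5
  a_3 = 1·-5 + 1·-3 = -8
  a_4 = 1·-8 + 1·-5 = -13
  a_5 = 1·-13 + 1·-8 = -21
  a_6 = 1·-21 + 1·-13 = -34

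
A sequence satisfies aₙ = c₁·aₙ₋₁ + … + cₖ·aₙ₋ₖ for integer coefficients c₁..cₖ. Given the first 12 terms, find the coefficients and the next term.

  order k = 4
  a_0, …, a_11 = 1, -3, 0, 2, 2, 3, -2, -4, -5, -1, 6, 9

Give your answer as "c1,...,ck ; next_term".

  a_4 = 0·2 + 0·0 + -1·-3 + -1·1 = 2
  a_5 = 0·2 + 0·2 + -1·0 + -1·-3 = 3
  a_6 = 0·3 + 0·2 + -1·2 + -1·0 = -2
  a_7 = 0·-2 + 0·3 + -1·2 + -1·2 = -4
  a_8 = 0·-4 + 0·-2 + -1·3 + -1·2 = -5
  a_9 = 0·-5 + 0·-4 + -1·-2 + -1·3 = -1
  a_10 = 0·-1 + 0·-5 + -1·-4 + -1·-2 = 6
  a_11 = 0·6 + 0·-1 + -1·-5 + -1·-4 = 9
  a_12 = 0·9 + 0·6 + -1·-1 + -1·-5 = 6

0,0,-1,-1 ; 6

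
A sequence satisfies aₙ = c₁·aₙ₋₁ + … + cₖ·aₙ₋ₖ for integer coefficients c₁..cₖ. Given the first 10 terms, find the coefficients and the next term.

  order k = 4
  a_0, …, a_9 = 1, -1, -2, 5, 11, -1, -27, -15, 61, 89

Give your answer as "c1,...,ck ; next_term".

  a_4 = 1·5 + -2·-2 + 0·-1 + 2·1 = 11
  a_5 = 1·11 + -2·5 + 0·-2 + 2·-1 = -1
  a_6 = 1·-1 + -2·11 + 0·5 + 2·-2 = -27
  a_7 = 1·-27 + -2·-1 + 0·11 + 2·5 = -15
  a_8 = 1·-15 + -2·-27 + 0·-1 + 2·11 = 61
  a_9 = 1·61 + -2·-15 + 0·-27 + 2·-1 = 89
  a_10 = 1·89 + -2·61 + 0·-15 + 2·-27 = -87

1,-2,0,2 ; -87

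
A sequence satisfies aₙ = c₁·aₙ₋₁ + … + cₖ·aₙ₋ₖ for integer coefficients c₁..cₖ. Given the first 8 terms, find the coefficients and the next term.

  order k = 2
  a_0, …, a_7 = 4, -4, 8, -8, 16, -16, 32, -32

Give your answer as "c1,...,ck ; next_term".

  a_2 = 0·-4 + 2·4 = 8
  a_3 = 0·8 + 2·-4 = -8
  a_4 = 0·-8 + 2·8 = 16
  a_5 = 0·16 + 2·-8 = -16
  a_6 = 0·-16 + 2·16 = 32
  a_7 = 0·32 + 2·-16 = -32
  a_8 = 0·-32 + 2·32 = 64

0,2 ; 64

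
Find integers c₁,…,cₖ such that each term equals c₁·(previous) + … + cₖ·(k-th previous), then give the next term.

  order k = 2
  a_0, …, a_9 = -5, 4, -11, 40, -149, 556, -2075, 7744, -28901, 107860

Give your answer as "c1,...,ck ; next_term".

-4,-1 ; -402539

  a_2 = -4·4 + -1·-5 = -11
  a_3 = -4·-11 + -1·4 = 40
  a_4 = -4·40 + -1·-11 = -149
  a_5 = -4·-149 + -1·40 = 556
  a_6 = -4·556 + -1·-149 = -2075
  a_7 = -4·-2075 + -1·556 = 7744
  a_8 = -4·7744 + -1·-2075 = -28901
  a_9 = -4·-28901 + -1·7744 = 107860
  a_10 = -4·107860 + -1·-28901 = -402539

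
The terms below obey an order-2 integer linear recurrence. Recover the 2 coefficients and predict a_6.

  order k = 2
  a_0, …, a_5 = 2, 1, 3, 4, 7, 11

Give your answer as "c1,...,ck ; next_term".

1,1 ; 18

  a_2 = 1·1 + 1·2 = 3
  a_3 = 1·3 + 1·1 = 4
  a_4 = 1·4 + 1·3 = 7
  a_5 = 1·7 + 1·4 = 11
  a_6 = 1·11 + 1·7 = 18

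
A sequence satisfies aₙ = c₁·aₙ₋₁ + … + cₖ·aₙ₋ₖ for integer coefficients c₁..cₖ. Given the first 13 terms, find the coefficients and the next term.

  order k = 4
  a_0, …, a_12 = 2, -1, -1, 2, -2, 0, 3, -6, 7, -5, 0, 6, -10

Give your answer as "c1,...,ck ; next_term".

  a_4 = -2·2 + -1·-1 + 1·-1 + 1·2 = -2
  a_5 = -2·-2 + -1·2 + 1·-1 + 1·-1 = 0
  a_6 = -2·0 + -1·-2 + 1·2 + 1·-1 = 3
  a_7 = -2·3 + -1·0 + 1·-2 + 1·2 = -6
  a_8 = -2·-6 + -1·3 + 1·0 + 1·-2 = 7
  a_9 = -2·7 + -1·-6 + 1·3 + 1·0 = -5
  a_10 = -2·-5 + -1·7 + 1·-6 + 1·3 = 0
  a_11 = -2·0 + -1·-5 + 1·7 + 1·-6 = 6
  a_12 = -2·6 + -1·0 + 1·-5 + 1·7 = -10
  a_13 = -2·-10 + -1·6 + 1·0 + 1·-5 = 9

-2,-1,1,1 ; 9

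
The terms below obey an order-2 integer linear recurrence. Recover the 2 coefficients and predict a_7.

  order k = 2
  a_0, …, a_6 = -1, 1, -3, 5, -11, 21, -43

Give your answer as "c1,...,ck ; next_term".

  a_2 = -1·1 + 2·-1 = -3
  a_3 = -1·-3 + 2·1 = 5
  a_4 = -1·5 + 2·-3 = -11
  a_5 = -1·-11 + 2·5 = 21
  a_6 = -1·21 + 2·-11 = -43
  a_7 = -1·-43 + 2·21 = 85

-1,2 ; 85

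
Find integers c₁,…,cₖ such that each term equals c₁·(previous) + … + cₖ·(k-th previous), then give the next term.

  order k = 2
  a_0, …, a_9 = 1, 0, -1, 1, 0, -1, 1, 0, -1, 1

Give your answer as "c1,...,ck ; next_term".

-1,-1 ; 0

  a_2 = -1·0 + -1·1 = -1
  a_3 = -1·-1 + -1·0 = 1
  a_4 = -1·1 + -1·-1 = 0
  a_5 = -1·0 + -1·1 = -1
  a_6 = -1·-1 + -1·0 = 1
  a_7 = -1·1 + -1·-1 = 0
  a_8 = -1·0 + -1·1 = -1
  a_9 = -1·-1 + -1·0 = 1
  a_10 = -1·1 + -1·-1 = 0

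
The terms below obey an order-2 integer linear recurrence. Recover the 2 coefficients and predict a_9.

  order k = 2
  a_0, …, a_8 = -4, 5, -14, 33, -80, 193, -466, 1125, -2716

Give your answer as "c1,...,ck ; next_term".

  a_2 = -2·5 + 1·-4 = -14
  a_3 = -2·-14 + 1·5 = 33
  a_4 = -2·33 + 1·-14 = -80
  a_5 = -2·-80 + 1·33 = 193
  a_6 = -2·193 + 1·-80 = -466
  a_7 = -2·-466 + 1·193 = 1125
  a_8 = -2·1125 + 1·-466 = -2716
  a_9 = -2·-2716 + 1·1125 = 6557

-2,1 ; 6557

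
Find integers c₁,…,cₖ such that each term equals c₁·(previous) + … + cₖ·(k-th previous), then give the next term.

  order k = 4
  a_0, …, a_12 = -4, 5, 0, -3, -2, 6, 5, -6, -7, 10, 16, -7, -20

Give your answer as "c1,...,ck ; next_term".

1,-1,1,1 ; 13

  a_4 = 1·-3 + -1·0 + 1·5 + 1·-4 = -2
  a_5 = 1·-2 + -1·-3 + 1·0 + 1·5 = 6
  a_6 = 1·6 + -1·-2 + 1·-3 + 1·0 = 5
  a_7 = 1·5 + -1·6 + 1·-2 + 1·-3 = -6
  a_8 = 1·-6 + -1·5 + 1·6 + 1·-2 = -7
  a_9 = 1·-7 + -1·-6 + 1·5 + 1·6 = 10
  a_10 = 1·10 + -1·-7 + 1·-6 + 1·5 = 16
  a_11 = 1·16 + -1·10 + 1·-7 + 1·-6 = -7
  a_12 = 1·-7 + -1·16 + 1·10 + 1·-7 = -20
  a_13 = 1·-20 + -1·-7 + 1·16 + 1·10 = 13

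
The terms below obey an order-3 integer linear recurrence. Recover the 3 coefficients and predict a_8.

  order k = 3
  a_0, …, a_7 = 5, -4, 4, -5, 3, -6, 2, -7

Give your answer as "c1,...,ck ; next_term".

1,1,-1 ; 1

  a_3 = 1·4 + 1·-4 + -1·5 = -5
  a_4 = 1·-5 + 1·4 + -1·-4 = 3
  a_5 = 1·3 + 1·-5 + -1·4 = -6
  a_6 = 1·-6 + 1·3 + -1·-5 = 2
  a_7 = 1·2 + 1·-6 + -1·3 = -7
  a_8 = 1·-7 + 1·2 + -1·-6 = 1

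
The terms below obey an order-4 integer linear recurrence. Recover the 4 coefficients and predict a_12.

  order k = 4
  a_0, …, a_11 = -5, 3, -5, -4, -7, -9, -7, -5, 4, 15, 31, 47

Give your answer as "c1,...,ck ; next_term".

  a_4 = 1·-4 + 1·-5 + -1·3 + -1·-5 = -7
  a_5 = 1·-7 + 1·-4 + -1·-5 + -1·3 = -9
  a_6 = 1·-9 + 1·-7 + -1·-4 + -1·-5 = -7
  a_7 = 1·-7 + 1·-9 + -1·-7 + -1·-4 = -5
  a_8 = 1·-5 + 1·-7 + -1·-9 + -1·-7 = 4
  a_9 = 1·4 + 1·-5 + -1·-7 + -1·-9 = 15
  a_10 = 1·15 + 1·4 + -1·-5 + -1·-7 = 31
  a_11 = 1·31 + 1·15 + -1·4 + -1·-5 = 47
  a_12 = 1·47 + 1·31 + -1·15 + -1·4 = 59

1,1,-1,-1 ; 59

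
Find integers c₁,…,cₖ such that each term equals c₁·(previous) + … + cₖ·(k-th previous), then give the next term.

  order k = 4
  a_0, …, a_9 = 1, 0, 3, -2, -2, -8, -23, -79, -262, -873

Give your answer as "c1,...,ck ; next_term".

  a_4 = 3·-2 + 1·3 + 0·0 + 1·1 = -2
  a_5 = 3·-2 + 1·-2 + 0·3 + 1·0 = -8
  a_6 = 3·-8 + 1·-2 + 0·-2 + 1·3 = -23
  a_7 = 3·-23 + 1·-8 + 0·-2 + 1·-2 = -79
  a_8 = 3·-79 + 1·-23 + 0·-8 + 1·-2 = -262
  a_9 = 3·-262 + 1·-79 + 0·-23 + 1·-8 = -873
  a_10 = 3·-873 + 1·-262 + 0·-79 + 1·-23 = -2904

3,1,0,1 ; -2904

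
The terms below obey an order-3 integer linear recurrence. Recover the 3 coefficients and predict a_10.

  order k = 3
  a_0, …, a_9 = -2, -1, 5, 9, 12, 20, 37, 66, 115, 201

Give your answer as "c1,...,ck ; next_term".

2,-1,1 ; 353

  a_3 = 2·5 + -1·-1 + 1·-2 = 9
  a_4 = 2·9 + -1·5 + 1·-1 = 12
  a_5 = 2·12 + -1·9 + 1·5 = 20
  a_6 = 2·20 + -1·12 + 1·9 = 37
  a_7 = 2·37 + -1·20 + 1·12 = 66
  a_8 = 2·66 + -1·37 + 1·20 = 115
  a_9 = 2·115 + -1·66 + 1·37 = 201
  a_10 = 2·201 + -1·115 + 1·66 = 353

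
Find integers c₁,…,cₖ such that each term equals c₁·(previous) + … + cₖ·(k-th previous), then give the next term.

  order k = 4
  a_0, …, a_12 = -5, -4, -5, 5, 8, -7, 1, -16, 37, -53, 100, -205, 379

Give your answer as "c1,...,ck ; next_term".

  a_4 = -2·5 + -1·-5 + -2·-4 + -1·-5 = 8
  a_5 = -2·8 + -1·5 + -2·-5 + -1·-4 = -7
  a_6 = -2·-7 + -1·8 + -2·5 + -1·-5 = 1
  a_7 = -2·1 + -1·-7 + -2·8 + -1·5 = -16
  a_8 = -2·-16 + -1·1 + -2·-7 + -1·8 = 37
  a_9 = -2·37 + -1·-16 + -2·1 + -1·-7 = -53
  a_10 = -2·-53 + -1·37 + -2·-16 + -1·1 = 100
  a_11 = -2·100 + -1·-53 + -2·37 + -1·-16 = -205
  a_12 = -2·-205 + -1·100 + -2·-53 + -1·37 = 379
  a_13 = -2·379 + -1·-205 + -2·100 + -1·-53 = -700

-2,-1,-2,-1 ; -700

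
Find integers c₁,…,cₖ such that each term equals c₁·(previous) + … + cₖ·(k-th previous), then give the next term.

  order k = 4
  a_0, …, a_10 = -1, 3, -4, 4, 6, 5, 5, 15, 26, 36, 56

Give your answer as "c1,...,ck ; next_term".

1,0,1,1 ; 97

  a_4 = 1·4 + 0·-4 + 1·3 + 1·-1 = 6
  a_5 = 1·6 + 0·4 + 1·-4 + 1·3 = 5
  a_6 = 1·5 + 0·6 + 1·4 + 1·-4 = 5
  a_7 = 1·5 + 0·5 + 1·6 + 1·4 = 15
  a_8 = 1·15 + 0·5 + 1·5 + 1·6 = 26
  a_9 = 1·26 + 0·15 + 1·5 + 1·5 = 36
  a_10 = 1·36 + 0·26 + 1·15 + 1·5 = 56
  a_11 = 1·56 + 0·36 + 1·26 + 1·15 = 97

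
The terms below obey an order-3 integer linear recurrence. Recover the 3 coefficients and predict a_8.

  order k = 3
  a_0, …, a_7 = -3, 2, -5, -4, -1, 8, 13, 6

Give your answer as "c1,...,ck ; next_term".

1,-1,-1 ; -15

  a_3 = 1·-5 + -1·2 + -1·-3 = -4
  a_4 = 1·-4 + -1·-5 + -1·2 = -1
  a_5 = 1·-1 + -1·-4 + -1·-5 = 8
  a_6 = 1·8 + -1·-1 + -1·-4 = 13
  a_7 = 1·13 + -1·8 + -1·-1 = 6
  a_8 = 1·6 + -1·13 + -1·8 = -15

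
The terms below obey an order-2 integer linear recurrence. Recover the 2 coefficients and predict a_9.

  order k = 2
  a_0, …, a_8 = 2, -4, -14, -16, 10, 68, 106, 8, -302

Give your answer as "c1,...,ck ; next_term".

2,-3 ; -628

  a_2 = 2·-4 + -3·2 = -14
  a_3 = 2·-14 + -3·-4 = -16
  a_4 = 2·-16 + -3·-14 = 10
  a_5 = 2·10 + -3·-16 = 68
  a_6 = 2·68 + -3·10 = 106
  a_7 = 2·106 + -3·68 = 8
  a_8 = 2·8 + -3·106 = -302
  a_9 = 2·-302 + -3·8 = -628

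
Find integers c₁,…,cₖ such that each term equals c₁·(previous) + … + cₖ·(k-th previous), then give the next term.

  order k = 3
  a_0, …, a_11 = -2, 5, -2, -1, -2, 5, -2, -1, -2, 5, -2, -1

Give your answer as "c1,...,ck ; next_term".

-1,-1,-1 ; -2

  a_3 = -1·-2 + -1·5 + -1·-2 = -1
  a_4 = -1·-1 + -1·-2 + -1·5 = -2
  a_5 = -1·-2 + -1·-1 + -1·-2 = 5
  a_6 = -1·5 + -1·-2 + -1·-1 = -2
  a_7 = -1·-2 + -1·5 + -1·-2 = -1
  a_8 = -1·-1 + -1·-2 + -1·5 = -2
  a_9 = -1·-2 + -1·-1 + -1·-2 = 5
  a_10 = -1·5 + -1·-2 + -1·-1 = -2
  a_11 = -1·-2 + -1·5 + -1·-2 = -1
  a_12 = -1·-1 + -1·-2 + -1·5 = -2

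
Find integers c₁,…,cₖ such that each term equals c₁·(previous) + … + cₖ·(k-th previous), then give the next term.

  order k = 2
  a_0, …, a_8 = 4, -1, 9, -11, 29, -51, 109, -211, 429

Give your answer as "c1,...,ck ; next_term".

-1,2 ; -851

  a_2 = -1·-1 + 2·4 = 9
  a_3 = -1·9 + 2·-1 = -11
  a_4 = -1·-11 + 2·9 = 29
  a_5 = -1·29 + 2·-11 = -51
  a_6 = -1·-51 + 2·29 = 109
  a_7 = -1·109 + 2·-51 = -211
  a_8 = -1·-211 + 2·109 = 429
  a_9 = -1·429 + 2·-211 = -851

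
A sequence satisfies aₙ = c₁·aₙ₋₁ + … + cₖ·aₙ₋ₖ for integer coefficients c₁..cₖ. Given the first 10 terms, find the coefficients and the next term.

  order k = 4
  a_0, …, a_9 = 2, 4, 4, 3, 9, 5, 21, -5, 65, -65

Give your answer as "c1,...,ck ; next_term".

  a_4 = -1·3 + 2·4 + 0·4 + 2·2 = 9
  a_5 = -1·9 + 2·3 + 0·4 + 2·4 = 5
  a_6 = -1·5 + 2·9 + 0·3 + 2·4 = 21
  a_7 = -1·21 + 2·5 + 0·9 + 2·3 = -5
  a_8 = -1·-5 + 2·21 + 0·5 + 2·9 = 65
  a_9 = -1·65 + 2·-5 + 0·21 + 2·5 = -65
  a_10 = -1·-65 + 2·65 + 0·-5 + 2·21 = 237

-1,2,0,2 ; 237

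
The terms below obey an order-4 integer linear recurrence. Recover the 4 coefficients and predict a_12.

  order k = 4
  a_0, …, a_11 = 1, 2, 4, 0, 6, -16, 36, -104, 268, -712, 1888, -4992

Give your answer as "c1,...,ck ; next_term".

-2,2,0,-2 ; 13224

  a_4 = -2·0 + 2·4 + 0·2 + -2·1 = 6
  a_5 = -2·6 + 2·0 + 0·4 + -2·2 = -16
  a_6 = -2·-16 + 2·6 + 0·0 + -2·4 = 36
  a_7 = -2·36 + 2·-16 + 0·6 + -2·0 = -104
  a_8 = -2·-104 + 2·36 + 0·-16 + -2·6 = 268
  a_9 = -2·268 + 2·-104 + 0·36 + -2·-16 = -712
  a_10 = -2·-712 + 2·268 + 0·-104 + -2·36 = 1888
  a_11 = -2·1888 + 2·-712 + 0·268 + -2·-104 = -4992
  a_12 = -2·-4992 + 2·1888 + 0·-712 + -2·268 = 13224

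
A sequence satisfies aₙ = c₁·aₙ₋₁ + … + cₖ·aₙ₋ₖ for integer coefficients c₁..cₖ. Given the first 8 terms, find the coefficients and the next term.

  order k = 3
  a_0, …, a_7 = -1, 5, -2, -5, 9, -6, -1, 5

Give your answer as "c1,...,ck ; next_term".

-2,-2,-1 ; -2

  a_3 = -2·-2 + -2·5 + -1·-1 = -5
  a_4 = -2·-5 + -2·-2 + -1·5 = 9
  a_5 = -2·9 + -2·-5 + -1·-2 = -6
  a_6 = -2·-6 + -2·9 + -1·-5 = -1
  a_7 = -2·-1 + -2·-6 + -1·9 = 5
  a_8 = -2·5 + -2·-1 + -1·-6 = -2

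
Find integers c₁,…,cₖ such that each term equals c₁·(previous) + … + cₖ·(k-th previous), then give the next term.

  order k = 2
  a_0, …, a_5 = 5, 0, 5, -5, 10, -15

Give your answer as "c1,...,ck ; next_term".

  a_2 = -1·0 + 1·5 = 5
  a_3 = -1·5 + 1·0 = -5
  a_4 = -1·-5 + 1·5 = 10
  a_5 = -1·10 + 1·-5 = -15
  a_6 = -1·-15 + 1·10 = 25

-1,1 ; 25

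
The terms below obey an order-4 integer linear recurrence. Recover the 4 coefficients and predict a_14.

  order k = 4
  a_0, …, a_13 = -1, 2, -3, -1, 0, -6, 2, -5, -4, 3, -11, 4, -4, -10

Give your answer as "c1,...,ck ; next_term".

  a_4 = 0·-1 + 1·-3 + 1·2 + -1·-1 = 0
  a_5 = 0·0 + 1·-1 + 1·-3 + -1·2 = -6
  a_6 = 0·-6 + 1·0 + 1·-1 + -1·-3 = 2
  a_7 = 0·2 + 1·-6 + 1·0 + -1·-1 = -5
  a_8 = 0·-5 + 1·2 + 1·-6 + -1·0 = -4
  a_9 = 0·-4 + 1·-5 + 1·2 + -1·-6 = 3
  a_10 = 0·3 + 1·-4 + 1·-5 + -1·2 = -11
  a_11 = 0·-11 + 1·3 + 1·-4 + -1·-5 = 4
  a_12 = 0·4 + 1·-11 + 1·3 + -1·-4 = -4
  a_13 = 0·-4 + 1·4 + 1·-11 + -1·3 = -10
  a_14 = 0·-10 + 1·-4 + 1·4 + -1·-11 = 11

0,1,1,-1 ; 11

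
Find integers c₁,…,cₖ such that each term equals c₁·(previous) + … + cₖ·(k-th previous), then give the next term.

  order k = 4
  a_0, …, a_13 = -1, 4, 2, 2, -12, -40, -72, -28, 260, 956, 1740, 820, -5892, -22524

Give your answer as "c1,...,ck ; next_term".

3,-4,-2,2 ; -42164

  a_4 = 3·2 + -4·2 + -2·4 + 2·-1 = -12
  a_5 = 3·-12 + -4·2 + -2·2 + 2·4 = -40
  a_6 = 3·-40 + -4·-12 + -2·2 + 2·2 = -72
  a_7 = 3·-72 + -4·-40 + -2·-12 + 2·2 = -28
  a_8 = 3·-28 + -4·-72 + -2·-40 + 2·-12 = 260
  a_9 = 3·260 + -4·-28 + -2·-72 + 2·-40 = 956
  a_10 = 3·956 + -4·260 + -2·-28 + 2·-72 = 1740
  a_11 = 3·1740 + -4·956 + -2·260 + 2·-28 = 820
  a_12 = 3·820 + -4·1740 + -2·956 + 2·260 = -5892
  a_13 = 3·-5892 + -4·820 + -2·1740 + 2·956 = -22524
  a_14 = 3·-22524 + -4·-5892 + -2·820 + 2·1740 = -42164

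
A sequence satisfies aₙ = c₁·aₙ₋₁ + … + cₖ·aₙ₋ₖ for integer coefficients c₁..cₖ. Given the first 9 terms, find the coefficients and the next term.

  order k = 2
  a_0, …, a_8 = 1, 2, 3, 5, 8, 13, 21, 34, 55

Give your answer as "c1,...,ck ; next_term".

  a_2 = 1·2 + 1·1 = 3
  a_3 = 1·3 + 1·2 = 5
  a_4 = 1·5 + 1·3 = 8
  a_5 = 1·8 + 1·5 = 13
  a_6 = 1·13 + 1·8 = 21
  a_7 = 1·21 + 1·13 = 34
  a_8 = 1·34 + 1·21 = 55
  a_9 = 1·55 + 1·34 = 89

1,1 ; 89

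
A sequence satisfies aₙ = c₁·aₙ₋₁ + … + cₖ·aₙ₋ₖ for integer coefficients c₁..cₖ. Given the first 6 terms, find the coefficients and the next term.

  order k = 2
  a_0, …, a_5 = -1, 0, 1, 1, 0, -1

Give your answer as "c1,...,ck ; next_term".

  a_2 = 1·0 + -1·-1 = 1
  a_3 = 1·1 + -1·0 = 1
  a_4 = 1·1 + -1·1 = 0
  a_5 = 1·0 + -1·1 = -1
  a_6 = 1·-1 + -1·0 = -1

1,-1 ; -1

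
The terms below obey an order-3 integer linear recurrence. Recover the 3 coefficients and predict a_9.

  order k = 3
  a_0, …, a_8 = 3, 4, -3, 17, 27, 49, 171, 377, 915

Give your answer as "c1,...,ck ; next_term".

  a_3 = 1·-3 + 2·4 + 4·3 = 17
  a_4 = 1·17 + 2·-3 + 4·4 = 27
  a_5 = 1·27 + 2·17 + 4·-3 = 49
  a_6 = 1·49 + 2·27 + 4·17 = 171
  a_7 = 1·171 + 2·49 + 4·27 = 377
  a_8 = 1·377 + 2·171 + 4·49 = 915
  a_9 = 1·915 + 2·377 + 4·171 = 2353

1,2,4 ; 2353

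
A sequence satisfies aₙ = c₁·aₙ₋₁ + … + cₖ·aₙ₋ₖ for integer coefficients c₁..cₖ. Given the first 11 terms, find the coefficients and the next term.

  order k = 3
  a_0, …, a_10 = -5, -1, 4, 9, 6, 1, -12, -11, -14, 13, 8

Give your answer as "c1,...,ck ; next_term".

0,1,-2 ; 41

  a_3 = 0·4 + 1·-1 + -2·-5 = 9
  a_4 = 0·9 + 1·4 + -2·-1 = 6
  a_5 = 0·6 + 1·9 + -2·4 = 1
  a_6 = 0·1 + 1·6 + -2·9 = -12
  a_7 = 0·-12 + 1·1 + -2·6 = -11
  a_8 = 0·-11 + 1·-12 + -2·1 = -14
  a_9 = 0·-14 + 1·-11 + -2·-12 = 13
  a_10 = 0·13 + 1·-14 + -2·-11 = 8
  a_11 = 0·8 + 1·13 + -2·-14 = 41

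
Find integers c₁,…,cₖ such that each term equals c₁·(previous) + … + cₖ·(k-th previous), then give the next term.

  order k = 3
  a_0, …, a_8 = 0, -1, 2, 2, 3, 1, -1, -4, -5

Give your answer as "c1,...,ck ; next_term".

1,0,-1 ; -4

  a_3 = 1·2 + 0·-1 + -1·0 = 2
  a_4 = 1·2 + 0·2 + -1·-1 = 3
  a_5 = 1·3 + 0·2 + -1·2 = 1
  a_6 = 1·1 + 0·3 + -1·2 = -1
  a_7 = 1·-1 + 0·1 + -1·3 = -4
  a_8 = 1·-4 + 0·-1 + -1·1 = -5
  a_9 = 1·-5 + 0·-4 + -1·-1 = -4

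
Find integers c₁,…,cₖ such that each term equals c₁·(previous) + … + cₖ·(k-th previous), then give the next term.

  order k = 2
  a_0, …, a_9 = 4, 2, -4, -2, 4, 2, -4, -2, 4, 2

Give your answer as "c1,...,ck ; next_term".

0,-1 ; -4

  a_2 = 0·2 + -1·4 = -4
  a_3 = 0·-4 + -1·2 = -2
  a_4 = 0·-2 + -1·-4 = 4
  a_5 = 0·4 + -1·-2 = 2
  a_6 = 0·2 + -1·4 = -4
  a_7 = 0·-4 + -1·2 = -2
  a_8 = 0·-2 + -1·-4 = 4
  a_9 = 0·4 + -1·-2 = 2
  a_10 = 0·2 + -1·4 = -4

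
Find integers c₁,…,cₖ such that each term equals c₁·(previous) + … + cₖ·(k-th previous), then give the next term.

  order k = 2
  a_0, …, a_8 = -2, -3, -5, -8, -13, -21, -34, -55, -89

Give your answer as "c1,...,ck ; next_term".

1,1 ; -144

  a_2 = 1·-3 + 1·-2 = -5
  a_3 = 1·-5 + 1·-3 = -8
  a_4 = 1·-8 + 1·-5 = -13
  a_5 = 1·-13 + 1·-8 = -21
  a_6 = 1·-21 + 1·-13 = -34
  a_7 = 1·-34 + 1·-21 = -55
  a_8 = 1·-55 + 1·-34 = -89
  a_9 = 1·-89 + 1·-55 = -144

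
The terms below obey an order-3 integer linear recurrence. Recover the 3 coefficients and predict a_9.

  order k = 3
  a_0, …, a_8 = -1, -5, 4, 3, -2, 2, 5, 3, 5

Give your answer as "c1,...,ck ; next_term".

  a_3 = 1·4 + 0·-5 + 1·-1 = 3
  a_4 = 1·3 + 0·4 + 1·-5 = -2
  a_5 = 1·-2 + 0·3 + 1·4 = 2
  a_6 = 1·2 + 0·-2 + 1·3 = 5
  a_7 = 1·5 + 0·2 + 1·-2 = 3
  a_8 = 1·3 + 0·5 + 1·2 = 5
  a_9 = 1·5 + 0·3 + 1·5 = 10

1,0,1 ; 10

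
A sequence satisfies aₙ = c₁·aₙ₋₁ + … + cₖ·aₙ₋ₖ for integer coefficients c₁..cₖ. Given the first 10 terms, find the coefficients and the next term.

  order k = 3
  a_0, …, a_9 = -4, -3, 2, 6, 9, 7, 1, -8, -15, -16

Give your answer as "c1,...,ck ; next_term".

1,0,-1 ; -8

  a_3 = 1·2 + 0·-3 + -1·-4 = 6
  a_4 = 1·6 + 0·2 + -1·-3 = 9
  a_5 = 1·9 + 0·6 + -1·2 = 7
  a_6 = 1·7 + 0·9 + -1·6 = 1
  a_7 = 1·1 + 0·7 + -1·9 = -8
  a_8 = 1·-8 + 0·1 + -1·7 = -15
  a_9 = 1·-15 + 0·-8 + -1·1 = -16
  a_10 = 1·-16 + 0·-15 + -1·-8 = -8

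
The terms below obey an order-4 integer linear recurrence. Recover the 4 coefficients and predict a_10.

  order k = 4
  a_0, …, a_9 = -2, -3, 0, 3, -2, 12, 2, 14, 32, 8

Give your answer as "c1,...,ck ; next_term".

  a_4 = 0·3 + 2·0 + 2·-3 + -2·-2 = -2
  a_5 = 0·-2 + 2·3 + 2·0 + -2·-3 = 12
  a_6 = 0·12 + 2·-2 + 2·3 + -2·0 = 2
  a_7 = 0·2 + 2·12 + 2·-2 + -2·3 = 14
  a_8 = 0·14 + 2·2 + 2·12 + -2·-2 = 32
  a_9 = 0·32 + 2·14 + 2·2 + -2·12 = 8
  a_10 = 0·8 + 2·32 + 2·14 + -2·2 = 88

0,2,2,-2 ; 88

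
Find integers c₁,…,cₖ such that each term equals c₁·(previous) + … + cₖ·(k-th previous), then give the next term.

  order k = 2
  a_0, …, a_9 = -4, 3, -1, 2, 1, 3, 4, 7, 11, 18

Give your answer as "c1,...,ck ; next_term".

  a_2 = 1·3 + 1·-4 = -1
  a_3 = 1·-1 + 1·3 = 2
  a_4 = 1·2 + 1·-1 = 1
  a_5 = 1·1 + 1·2 = 3
  a_6 = 1·3 + 1·1 = 4
  a_7 = 1·4 + 1·3 = 7
  a_8 = 1·7 + 1·4 = 11
  a_9 = 1·11 + 1·7 = 18
  a_10 = 1·18 + 1·11 = 29

1,1 ; 29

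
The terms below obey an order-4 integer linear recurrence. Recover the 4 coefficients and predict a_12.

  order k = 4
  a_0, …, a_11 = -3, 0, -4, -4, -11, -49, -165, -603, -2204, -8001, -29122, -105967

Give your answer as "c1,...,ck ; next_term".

3,2,2,-3 ; -385535

  a_4 = 3·-4 + 2·-4 + 2·0 + -3·-3 = -11
  a_5 = 3·-11 + 2·-4 + 2·-4 + -3·0 = -49
  a_6 = 3·-49 + 2·-11 + 2·-4 + -3·-4 = -165
  a_7 = 3·-165 + 2·-49 + 2·-11 + -3·-4 = -603
  a_8 = 3·-603 + 2·-165 + 2·-49 + -3·-11 = -2204
  a_9 = 3·-2204 + 2·-603 + 2·-165 + -3·-49 = -8001
  a_10 = 3·-8001 + 2·-2204 + 2·-603 + -3·-165 = -29122
  a_11 = 3·-29122 + 2·-8001 + 2·-2204 + -3·-603 = -105967
  a_12 = 3·-105967 + 2·-29122 + 2·-8001 + -3·-2204 = -385535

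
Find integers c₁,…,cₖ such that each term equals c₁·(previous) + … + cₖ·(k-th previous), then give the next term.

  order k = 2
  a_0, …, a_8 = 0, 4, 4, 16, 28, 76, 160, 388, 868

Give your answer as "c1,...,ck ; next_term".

1,3 ; 2032

  a_2 = 1·4 + 3·0 = 4
  a_3 = 1·4 + 3·4 = 16
  a_4 = 1·16 + 3·4 = 28
  a_5 = 1·28 + 3·16 = 76
  a_6 = 1·76 + 3·28 = 160
  a_7 = 1·160 + 3·76 = 388
  a_8 = 1·388 + 3·160 = 868
  a_9 = 1·868 + 3·388 = 2032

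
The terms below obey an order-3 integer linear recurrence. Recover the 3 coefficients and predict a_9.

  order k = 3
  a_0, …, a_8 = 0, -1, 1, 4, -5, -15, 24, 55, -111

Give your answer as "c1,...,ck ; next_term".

  a_3 = 0·1 + -4·-1 + 1·0 = 4
  a_4 = 0·4 + -4·1 + 1·-1 = -5
  a_5 = 0·-5 + -4·4 + 1·1 = -15
  a_6 = 0·-15 + -4·-5 + 1·4 = 24
  a_7 = 0·24 + -4·-15 + 1·-5 = 55
  a_8 = 0·55 + -4·24 + 1·-15 = -111
  a_9 = 0·-111 + -4·55 + 1·24 = -196

0,-4,1 ; -196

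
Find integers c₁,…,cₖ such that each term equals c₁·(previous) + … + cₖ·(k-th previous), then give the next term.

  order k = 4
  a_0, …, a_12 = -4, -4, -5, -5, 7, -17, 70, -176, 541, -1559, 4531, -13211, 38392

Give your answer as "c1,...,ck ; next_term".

-2,3,0,-3 ; -111740

  a_4 = -2·-5 + 3·-5 + 0·-4 + -3·-4 = 7
  a_5 = -2·7 + 3·-5 + 0·-5 + -3·-4 = -17
  a_6 = -2·-17 + 3·7 + 0·-5 + -3·-5 = 70
  a_7 = -2·70 + 3·-17 + 0·7 + -3·-5 = -176
  a_8 = -2·-176 + 3·70 + 0·-17 + -3·7 = 541
  a_9 = -2·541 + 3·-176 + 0·70 + -3·-17 = -1559
  a_10 = -2·-1559 + 3·541 + 0·-176 + -3·70 = 4531
  a_11 = -2·4531 + 3·-1559 + 0·541 + -3·-176 = -13211
  a_12 = -2·-13211 + 3·4531 + 0·-1559 + -3·541 = 38392
  a_13 = -2·38392 + 3·-13211 + 0·4531 + -3·-1559 = -111740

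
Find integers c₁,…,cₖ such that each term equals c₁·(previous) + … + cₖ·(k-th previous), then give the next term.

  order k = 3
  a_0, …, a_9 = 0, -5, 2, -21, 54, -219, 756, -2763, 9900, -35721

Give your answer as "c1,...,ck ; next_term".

  a_3 = -3·2 + 3·-5 + 3·0 = -21
  a_4 = -3·-21 + 3·2 + 3·-5 = 54
  a_5 = -3·54 + 3·-21 + 3·2 = -219
  a_6 = -3·-219 + 3·54 + 3·-21 = 756
  a_7 = -3·756 + 3·-219 + 3·54 = -2763
  a_8 = -3·-2763 + 3·756 + 3·-219 = 9900
  a_9 = -3·9900 + 3·-2763 + 3·756 = -35721
  a_10 = -3·-35721 + 3·9900 + 3·-2763 = 128574

-3,3,3 ; 128574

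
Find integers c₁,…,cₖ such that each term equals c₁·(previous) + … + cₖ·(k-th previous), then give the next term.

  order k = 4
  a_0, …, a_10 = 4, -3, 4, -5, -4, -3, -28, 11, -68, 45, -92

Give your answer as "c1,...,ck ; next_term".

  a_4 = 0·-5 + 3·4 + 0·-3 + -4·4 = -4
  a_5 = 0·-4 + 3·-5 + 0·4 + -4·-3 = -3
  a_6 = 0·-3 + 3·-4 + 0·-5 + -4·4 = -28
  a_7 = 0·-28 + 3·-3 + 0·-4 + -4·-5 = 11
  a_8 = 0·11 + 3·-28 + 0·-3 + -4·-4 = -68
  a_9 = 0·-68 + 3·11 + 0·-28 + -4·-3 = 45
  a_10 = 0·45 + 3·-68 + 0·11 + -4·-28 = -92
  a_11 = 0·-92 + 3·45 + 0·-68 + -4·11 = 91

0,3,0,-4 ; 91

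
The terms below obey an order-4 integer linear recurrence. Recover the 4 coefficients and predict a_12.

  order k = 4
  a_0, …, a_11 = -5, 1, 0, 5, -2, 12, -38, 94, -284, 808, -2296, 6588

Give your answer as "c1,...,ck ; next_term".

-2,2,-2,-2 ; -18816

  a_4 = -2·5 + 2·0 + -2·1 + -2·-5 = -2
  a_5 = -2·-2 + 2·5 + -2·0 + -2·1 = 12
  a_6 = -2·12 + 2·-2 + -2·5 + -2·0 = -38
  a_7 = -2·-38 + 2·12 + -2·-2 + -2·5 = 94
  a_8 = -2·94 + 2·-38 + -2·12 + -2·-2 = -284
  a_9 = -2·-284 + 2·94 + -2·-38 + -2·12 = 808
  a_10 = -2·808 + 2·-284 + -2·94 + -2·-38 = -2296
  a_11 = -2·-2296 + 2·808 + -2·-284 + -2·94 = 6588
  a_12 = -2·6588 + 2·-2296 + -2·808 + -2·-284 = -18816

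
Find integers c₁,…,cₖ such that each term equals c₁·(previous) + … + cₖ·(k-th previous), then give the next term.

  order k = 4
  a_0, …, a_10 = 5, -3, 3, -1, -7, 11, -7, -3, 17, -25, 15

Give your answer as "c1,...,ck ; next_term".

-1,-1,0,-1 ; 13

  a_4 = -1·-1 + -1·3 + 0·-3 + -1·5 = -7
  a_5 = -1·-7 + -1·-1 + 0·3 + -1·-3 = 11
  a_6 = -1·11 + -1·-7 + 0·-1 + -1·3 = -7
  a_7 = -1·-7 + -1·11 + 0·-7 + -1·-1 = -3
  a_8 = -1·-3 + -1·-7 + 0·11 + -1·-7 = 17
  a_9 = -1·17 + -1·-3 + 0·-7 + -1·11 = -25
  a_10 = -1·-25 + -1·17 + 0·-3 + -1·-7 = 15
  a_11 = -1·15 + -1·-25 + 0·17 + -1·-3 = 13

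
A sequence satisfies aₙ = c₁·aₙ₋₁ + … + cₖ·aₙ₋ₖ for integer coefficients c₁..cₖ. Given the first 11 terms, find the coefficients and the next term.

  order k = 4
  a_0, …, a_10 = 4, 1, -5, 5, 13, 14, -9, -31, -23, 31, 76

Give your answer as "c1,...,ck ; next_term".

  a_4 = 1·5 + -1·-5 + -1·1 + 1·4 = 13
  a_5 = 1·13 + -1·5 + -1·-5 + 1·1 = 14
  a_6 = 1·14 + -1·13 + -1·5 + 1·-5 = -9
  a_7 = 1·-9 + -1·14 + -1·13 + 1·5 = -31
  a_8 = 1·-31 + -1·-9 + -1·14 + 1·13 = -23
  a_9 = 1·-23 + -1·-31 + -1·-9 + 1·14 = 31
  a_10 = 1·31 + -1·-23 + -1·-31 + 1·-9 = 76
  a_11 = 1·76 + -1·31 + -1·-23 + 1·-31 = 37

1,-1,-1,1 ; 37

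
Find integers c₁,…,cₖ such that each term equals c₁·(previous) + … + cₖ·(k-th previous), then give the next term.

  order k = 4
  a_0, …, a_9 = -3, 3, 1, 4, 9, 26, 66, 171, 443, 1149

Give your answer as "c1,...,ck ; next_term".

  a_4 = 2·4 + 1·1 + 1·3 + 1·-3 = 9
  a_5 = 2·9 + 1·4 + 1·1 + 1·3 = 26
  a_6 = 2·26 + 1·9 + 1·4 + 1·1 = 66
  a_7 = 2·66 + 1·26 + 1·9 + 1·4 = 171
  a_8 = 2·171 + 1·66 + 1·26 + 1·9 = 443
  a_9 = 2·443 + 1·171 + 1·66 + 1·26 = 1149
  a_10 = 2·1149 + 1·443 + 1·171 + 1·66 = 2978

2,1,1,1 ; 2978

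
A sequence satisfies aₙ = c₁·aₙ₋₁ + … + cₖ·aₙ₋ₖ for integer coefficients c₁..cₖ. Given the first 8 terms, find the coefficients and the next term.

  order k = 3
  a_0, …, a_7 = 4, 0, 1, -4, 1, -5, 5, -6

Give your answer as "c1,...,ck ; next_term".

  a_3 = 0·1 + 1·0 + -1·4 = -4
  a_4 = 0·-4 + 1·1 + -1·0 = 1
  a_5 = 0·1 + 1·-4 + -1·1 = -5
  a_6 = 0·-5 + 1·1 + -1·-4 = 5
  a_7 = 0·5 + 1·-5 + -1·1 = -6
  a_8 = 0·-6 + 1·5 + -1·-5 = 10

0,1,-1 ; 10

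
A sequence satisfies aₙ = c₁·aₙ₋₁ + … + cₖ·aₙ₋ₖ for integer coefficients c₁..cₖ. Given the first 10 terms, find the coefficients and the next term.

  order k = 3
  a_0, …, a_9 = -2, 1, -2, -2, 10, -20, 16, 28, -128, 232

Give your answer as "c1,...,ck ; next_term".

-2,-2,2 ; -152

  a_3 = -2·-2 + -2·1 + 2·-2 = -2
  a_4 = -2·-2 + -2·-2 + 2·1 = 10
  a_5 = -2·10 + -2·-2 + 2·-2 = -20
  a_6 = -2·-20 + -2·10 + 2·-2 = 16
  a_7 = -2·16 + -2·-20 + 2·10 = 28
  a_8 = -2·28 + -2·16 + 2·-20 = -128
  a_9 = -2·-128 + -2·28 + 2·16 = 232
  a_10 = -2·232 + -2·-128 + 2·28 = -152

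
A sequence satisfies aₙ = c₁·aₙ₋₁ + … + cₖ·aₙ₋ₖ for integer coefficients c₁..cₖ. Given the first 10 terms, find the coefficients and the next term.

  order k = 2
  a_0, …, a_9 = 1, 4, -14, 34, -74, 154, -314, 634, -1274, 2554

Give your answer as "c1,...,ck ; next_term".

  a_2 = -3·4 + -2·1 = -14
  a_3 = -3·-14 + -2·4 = 34
  a_4 = -3·34 + -2·-14 = -74
  a_5 = -3·-74 + -2·34 = 154
  a_6 = -3·154 + -2·-74 = -314
  a_7 = -3·-314 + -2·154 = 634
  a_8 = -3·634 + -2·-314 = -1274
  a_9 = -3·-1274 + -2·634 = 2554
  a_10 = -3·2554 + -2·-1274 = -5114

-3,-2 ; -5114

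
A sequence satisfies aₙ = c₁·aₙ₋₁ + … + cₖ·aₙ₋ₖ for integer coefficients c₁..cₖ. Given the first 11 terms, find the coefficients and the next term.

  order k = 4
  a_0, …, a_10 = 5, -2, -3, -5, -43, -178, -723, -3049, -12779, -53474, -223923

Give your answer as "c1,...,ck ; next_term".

4,0,4,-3 ; -937661

  a_4 = 4·-5 + 0·-3 + 4·-2 + -3·5 = -43
  a_5 = 4·-43 + 0·-5 + 4·-3 + -3·-2 = -178
  a_6 = 4·-178 + 0·-43 + 4·-5 + -3·-3 = -723
  a_7 = 4·-723 + 0·-178 + 4·-43 + -3·-5 = -3049
  a_8 = 4·-3049 + 0·-723 + 4·-178 + -3·-43 = -12779
  a_9 = 4·-12779 + 0·-3049 + 4·-723 + -3·-178 = -53474
  a_10 = 4·-53474 + 0·-12779 + 4·-3049 + -3·-723 = -223923
  a_11 = 4·-223923 + 0·-53474 + 4·-12779 + -3·-3049 = -937661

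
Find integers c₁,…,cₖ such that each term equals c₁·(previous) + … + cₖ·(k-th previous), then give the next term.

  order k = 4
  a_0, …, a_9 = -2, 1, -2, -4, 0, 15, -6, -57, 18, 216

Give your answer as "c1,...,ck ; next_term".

  a_4 = 0·-4 + -3·-2 + 0·1 + 3·-2 = 0
  a_5 = 0·0 + -3·-4 + 0·-2 + 3·1 = 15
  a_6 = 0·15 + -3·0 + 0·-4 + 3·-2 = -6
  a_7 = 0·-6 + -3·15 + 0·0 + 3·-4 = -57
  a_8 = 0·-57 + -3·-6 + 0·15 + 3·0 = 18
  a_9 = 0·18 + -3·-57 + 0·-6 + 3·15 = 216
  a_10 = 0·216 + -3·18 + 0·-57 + 3·-6 = -72

0,-3,0,3 ; -72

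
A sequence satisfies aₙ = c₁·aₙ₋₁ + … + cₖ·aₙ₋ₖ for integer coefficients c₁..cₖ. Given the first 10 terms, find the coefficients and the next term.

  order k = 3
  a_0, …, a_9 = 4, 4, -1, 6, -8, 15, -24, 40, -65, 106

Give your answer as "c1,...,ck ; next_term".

  a_3 = -2·-1 + 0·4 + 1·4 = 6
  a_4 = -2·6 + 0·-1 + 1·4 = -8
  a_5 = -2·-8 + 0·6 + 1·-1 = 15
  a_6 = -2·15 + 0·-8 + 1·6 = -24
  a_7 = -2·-24 + 0·15 + 1·-8 = 40
  a_8 = -2·40 + 0·-24 + 1·15 = -65
  a_9 = -2·-65 + 0·40 + 1·-24 = 106
  a_10 = -2·106 + 0·-65 + 1·40 = -172

-2,0,1 ; -172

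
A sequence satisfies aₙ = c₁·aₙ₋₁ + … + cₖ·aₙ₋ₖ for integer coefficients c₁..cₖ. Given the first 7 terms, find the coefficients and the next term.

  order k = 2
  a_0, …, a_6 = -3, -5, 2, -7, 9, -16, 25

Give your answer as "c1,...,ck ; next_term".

-1,1 ; -41

  a_2 = -1·-5 + 1·-3 = 2
  a_3 = -1·2 + 1·-5 = -7
  a_4 = -1·-7 + 1·2 = 9
  a_5 = -1·9 + 1·-7 = -16
  a_6 = -1·-16 + 1·9 = 25
  a_7 = -1·25 + 1·-16 = -41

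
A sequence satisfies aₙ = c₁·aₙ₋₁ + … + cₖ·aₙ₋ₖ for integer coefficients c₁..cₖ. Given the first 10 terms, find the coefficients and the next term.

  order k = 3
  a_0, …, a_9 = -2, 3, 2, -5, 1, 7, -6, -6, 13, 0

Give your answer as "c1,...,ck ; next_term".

  a_3 = 0·2 + -1·3 + 1·-2 = -5
  a_4 = 0·-5 + -1·2 + 1·3 = 1
  a_5 = 0·1 + -1·-5 + 1·2 = 7
  a_6 = 0·7 + -1·1 + 1·-5 = -6
  a_7 = 0·-6 + -1·7 + 1·1 = -6
  a_8 = 0·-6 + -1·-6 + 1·7 = 13
  a_9 = 0·13 + -1·-6 + 1·-6 = 0
  a_10 = 0·0 + -1·13 + 1·-6 = -19

0,-1,1 ; -19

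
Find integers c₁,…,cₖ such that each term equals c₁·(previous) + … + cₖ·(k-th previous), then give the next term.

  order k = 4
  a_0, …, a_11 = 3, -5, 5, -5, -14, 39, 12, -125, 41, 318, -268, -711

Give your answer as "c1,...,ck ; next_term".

  a_4 = -1·-5 + -4·5 + -2·-5 + -3·3 = -14
  a_5 = -1·-14 + -4·-5 + -2·5 + -3·-5 = 39
  a_6 = -1·39 + -4·-14 + -2·-5 + -3·5 = 12
  a_7 = -1·12 + -4·39 + -2·-14 + -3·-5 = -125
  a_8 = -1·-125 + -4·12 + -2·39 + -3·-14 = 41
  a_9 = -1·41 + -4·-125 + -2·12 + -3·39 = 318
  a_10 = -1·318 + -4·41 + -2·-125 + -3·12 = -268
  a_11 = -1·-268 + -4·318 + -2·41 + -3·-125 = -711
  a_12 = -1·-711 + -4·-268 + -2·318 + -3·41 = 1024

-1,-4,-2,-3 ; 1024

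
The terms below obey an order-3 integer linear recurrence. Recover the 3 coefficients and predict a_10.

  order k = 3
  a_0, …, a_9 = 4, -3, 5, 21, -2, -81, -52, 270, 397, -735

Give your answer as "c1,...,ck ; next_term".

1,-4,1 ; -2053

  a_3 = 1·5 + -4·-3 + 1·4 = 21
  a_4 = 1·21 + -4·5 + 1·-3 = -2
  a_5 = 1·-2 + -4·21 + 1·5 = -81
  a_6 = 1·-81 + -4·-2 + 1·21 = -52
  a_7 = 1·-52 + -4·-81 + 1·-2 = 270
  a_8 = 1·270 + -4·-52 + 1·-81 = 397
  a_9 = 1·397 + -4·270 + 1·-52 = -735
  a_10 = 1·-735 + -4·397 + 1·270 = -2053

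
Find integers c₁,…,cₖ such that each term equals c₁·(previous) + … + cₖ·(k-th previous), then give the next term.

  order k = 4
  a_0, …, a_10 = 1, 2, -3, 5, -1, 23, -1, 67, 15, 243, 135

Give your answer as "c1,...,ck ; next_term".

1,2,-2,4 ; 859

  a_4 = 1·5 + 2·-3 + -2·2 + 4·1 = -1
  a_5 = 1·-1 + 2·5 + -2·-3 + 4·2 = 23
  a_6 = 1·23 + 2·-1 + -2·5 + 4·-3 = -1
  a_7 = 1·-1 + 2·23 + -2·-1 + 4·5 = 67
  a_8 = 1·67 + 2·-1 + -2·23 + 4·-1 = 15
  a_9 = 1·15 + 2·67 + -2·-1 + 4·23 = 243
  a_10 = 1·243 + 2·15 + -2·67 + 4·-1 = 135
  a_11 = 1·135 + 2·243 + -2·15 + 4·67 = 859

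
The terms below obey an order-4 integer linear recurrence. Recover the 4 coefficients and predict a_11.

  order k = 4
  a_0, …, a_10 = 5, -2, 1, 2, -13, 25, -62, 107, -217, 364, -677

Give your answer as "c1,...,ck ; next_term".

-1,3,2,-2 ; 1121

  a_4 = -1·2 + 3·1 + 2·-2 + -2·5 = -13
  a_5 = -1·-13 + 3·2 + 2·1 + -2·-2 = 25
  a_6 = -1·25 + 3·-13 + 2·2 + -2·1 = -62
  a_7 = -1·-62 + 3·25 + 2·-13 + -2·2 = 107
  a_8 = -1·107 + 3·-62 + 2·25 + -2·-13 = -217
  a_9 = -1·-217 + 3·107 + 2·-62 + -2·25 = 364
  a_10 = -1·364 + 3·-217 + 2·107 + -2·-62 = -677
  a_11 = -1·-677 + 3·364 + 2·-217 + -2·107 = 1121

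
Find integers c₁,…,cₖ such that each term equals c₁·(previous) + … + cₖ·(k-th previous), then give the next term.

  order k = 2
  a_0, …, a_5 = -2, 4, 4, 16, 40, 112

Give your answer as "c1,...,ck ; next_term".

  a_2 = 2·4 + 2·-2 = 4
  a_3 = 2·4 + 2·4 = 16
  a_4 = 2·16 + 2·4 = 40
  a_5 = 2·40 + 2·16 = 112
  a_6 = 2·112 + 2·40 = 304

2,2 ; 304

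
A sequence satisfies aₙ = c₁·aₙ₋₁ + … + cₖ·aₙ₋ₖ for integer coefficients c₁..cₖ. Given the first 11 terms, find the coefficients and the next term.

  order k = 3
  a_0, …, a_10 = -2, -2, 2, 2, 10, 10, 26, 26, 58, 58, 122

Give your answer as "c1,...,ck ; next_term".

1,2,-2 ; 122

  a_3 = 1·2 + 2·-2 + -2·-2 = 2
  a_4 = 1·2 + 2·2 + -2·-2 = 10
  a_5 = 1·10 + 2·2 + -2·2 = 10
  a_6 = 1·10 + 2·10 + -2·2 = 26
  a_7 = 1·26 + 2·10 + -2·10 = 26
  a_8 = 1·26 + 2·26 + -2·10 = 58
  a_9 = 1·58 + 2·26 + -2·26 = 58
  a_10 = 1·58 + 2·58 + -2·26 = 122
  a_11 = 1·122 + 2·58 + -2·58 = 122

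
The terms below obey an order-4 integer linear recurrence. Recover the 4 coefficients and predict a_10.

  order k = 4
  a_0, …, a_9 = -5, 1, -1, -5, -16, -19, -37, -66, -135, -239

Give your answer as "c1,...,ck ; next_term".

1,1,0,2 ; -448

  a_4 = 1·-5 + 1·-1 + 0·1 + 2·-5 = -16
  a_5 = 1·-16 + 1·-5 + 0·-1 + 2·1 = -19
  a_6 = 1·-19 + 1·-16 + 0·-5 + 2·-1 = -37
  a_7 = 1·-37 + 1·-19 + 0·-16 + 2·-5 = -66
  a_8 = 1·-66 + 1·-37 + 0·-19 + 2·-16 = -135
  a_9 = 1·-135 + 1·-66 + 0·-37 + 2·-19 = -239
  a_10 = 1·-239 + 1·-135 + 0·-66 + 2·-37 = -448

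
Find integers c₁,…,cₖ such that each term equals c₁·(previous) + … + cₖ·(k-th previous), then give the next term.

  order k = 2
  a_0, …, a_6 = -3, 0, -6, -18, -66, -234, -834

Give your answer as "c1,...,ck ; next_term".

3,2 ; -2970

  a_2 = 3·0 + 2·-3 = -6
  a_3 = 3·-6 + 2·0 = -18
  a_4 = 3·-18 + 2·-6 = -66
  a_5 = 3·-66 + 2·-18 = -234
  a_6 = 3·-234 + 2·-66 = -834
  a_7 = 3·-834 + 2·-234 = -2970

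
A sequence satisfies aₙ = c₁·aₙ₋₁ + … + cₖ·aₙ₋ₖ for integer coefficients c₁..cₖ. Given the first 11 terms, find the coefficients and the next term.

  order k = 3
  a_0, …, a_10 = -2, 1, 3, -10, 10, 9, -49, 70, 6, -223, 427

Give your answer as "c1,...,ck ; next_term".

  a_3 = -1·3 + -1·1 + 3·-2 = -10
  a_4 = -1·-10 + -1·3 + 3·1 = 10
  a_5 = -1·10 + -1·-10 + 3·3 = 9
  a_6 = -1·9 + -1·10 + 3·-10 = -49
  a_7 = -1·-49 + -1·9 + 3·10 = 70
  a_8 = -1·70 + -1·-49 + 3·9 = 6
  a_9 = -1·6 + -1·70 + 3·-49 = -223
  a_10 = -1·-223 + -1·6 + 3·70 = 427
  a_11 = -1·427 + -1·-223 + 3·6 = -186

-1,-1,3 ; -186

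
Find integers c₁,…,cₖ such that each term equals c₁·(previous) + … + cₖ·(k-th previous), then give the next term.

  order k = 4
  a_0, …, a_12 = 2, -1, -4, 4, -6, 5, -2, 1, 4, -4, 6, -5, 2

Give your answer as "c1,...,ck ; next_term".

0,1,0,-1 ; -1

  a_4 = 0·4 + 1·-4 + 0·-1 + -1·2 = -6
  a_5 = 0·-6 + 1·4 + 0·-4 + -1·-1 = 5
  a_6 = 0·5 + 1·-6 + 0·4 + -1·-4 = -2
  a_7 = 0·-2 + 1·5 + 0·-6 + -1·4 = 1
  a_8 = 0·1 + 1·-2 + 0·5 + -1·-6 = 4
  a_9 = 0·4 + 1·1 + 0·-2 + -1·5 = -4
  a_10 = 0·-4 + 1·4 + 0·1 + -1·-2 = 6
  a_11 = 0·6 + 1·-4 + 0·4 + -1·1 = -5
  a_12 = 0·-5 + 1·6 + 0·-4 + -1·4 = 2
  a_13 = 0·2 + 1·-5 + 0·6 + -1·-4 = -1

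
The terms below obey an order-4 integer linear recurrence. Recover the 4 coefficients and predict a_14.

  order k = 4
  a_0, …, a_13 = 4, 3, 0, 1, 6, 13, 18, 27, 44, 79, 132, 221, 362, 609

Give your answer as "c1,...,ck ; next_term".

1,1,-1,2 ; 1014

  a_4 = 1·1 + 1·0 + -1·3 + 2·4 = 6
  a_5 = 1·6 + 1·1 + -1·0 + 2·3 = 13
  a_6 = 1·13 + 1·6 + -1·1 + 2·0 = 18
  a_7 = 1·18 + 1·13 + -1·6 + 2·1 = 27
  a_8 = 1·27 + 1·18 + -1·13 + 2·6 = 44
  a_9 = 1·44 + 1·27 + -1·18 + 2·13 = 79
  a_10 = 1·79 + 1·44 + -1·27 + 2·18 = 132
  a_11 = 1·132 + 1·79 + -1·44 + 2·27 = 221
  a_12 = 1·221 + 1·132 + -1·79 + 2·44 = 362
  a_13 = 1·362 + 1·221 + -1·132 + 2·79 = 609
  a_14 = 1·609 + 1·362 + -1·221 + 2·132 = 1014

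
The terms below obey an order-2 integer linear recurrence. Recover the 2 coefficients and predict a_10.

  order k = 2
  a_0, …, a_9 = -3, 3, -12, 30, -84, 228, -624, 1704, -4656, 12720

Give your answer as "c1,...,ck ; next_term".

-2,2 ; -34752

  a_2 = -2·3 + 2·-3 = -12
  a_3 = -2·-12 + 2·3 = 30
  a_4 = -2·30 + 2·-12 = -84
  a_5 = -2·-84 + 2·30 = 228
  a_6 = -2·228 + 2·-84 = -624
  a_7 = -2·-624 + 2·228 = 1704
  a_8 = -2·1704 + 2·-624 = -4656
  a_9 = -2·-4656 + 2·1704 = 12720
  a_10 = -2·12720 + 2·-4656 = -34752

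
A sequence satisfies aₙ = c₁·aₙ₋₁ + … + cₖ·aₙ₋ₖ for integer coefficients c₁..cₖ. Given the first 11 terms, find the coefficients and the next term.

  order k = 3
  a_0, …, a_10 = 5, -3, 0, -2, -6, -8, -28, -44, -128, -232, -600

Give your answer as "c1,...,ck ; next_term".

  a_3 = 0·0 + 4·-3 + 2·5 = -2
  a_4 = 0·-2 + 4·0 + 2·-3 = -6
  a_5 = 0·-6 + 4·-2 + 2·0 = -8
  a_6 = 0·-8 + 4·-6 + 2·-2 = -28
  a_7 = 0·-28 + 4·-8 + 2·-6 = -44
  a_8 = 0·-44 + 4·-28 + 2·-8 = -128
  a_9 = 0·-128 + 4·-44 + 2·-28 = -232
  a_10 = 0·-232 + 4·-128 + 2·-44 = -600
  a_11 = 0·-600 + 4·-232 + 2·-128 = -1184

0,4,2 ; -1184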